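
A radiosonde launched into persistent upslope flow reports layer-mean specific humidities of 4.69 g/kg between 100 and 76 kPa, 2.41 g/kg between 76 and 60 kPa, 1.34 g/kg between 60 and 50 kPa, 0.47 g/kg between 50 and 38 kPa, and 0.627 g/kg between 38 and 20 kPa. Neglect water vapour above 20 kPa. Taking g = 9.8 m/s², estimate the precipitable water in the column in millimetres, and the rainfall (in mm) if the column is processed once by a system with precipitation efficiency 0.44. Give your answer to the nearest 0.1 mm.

Precipitable water is the column-integrated vapour mass per unit area: PW = (1/g) Σ q̄ Δp, with q in kg/kg and Δp in Pa (1 kg/m² of water = 1 mm).
Layer 100–76 kPa: Δp = 240 hPa = 24000 Pa, q̄ = 0.00469 kg/kg → 0.00469 × 24000 / 9.8 = 11.49 mm
Layer 76–60 kPa: Δp = 160 hPa = 16000 Pa, q̄ = 0.00241 kg/kg → 0.00241 × 16000 / 9.8 = 3.93 mm
Layer 60–50 kPa: Δp = 100 hPa = 10000 Pa, q̄ = 0.00134 kg/kg → 0.00134 × 10000 / 9.8 = 1.37 mm
Layer 50–38 kPa: Δp = 120 hPa = 12000 Pa, q̄ = 0.00047 kg/kg → 0.00047 × 12000 / 9.8 = 0.58 mm
Layer 38–20 kPa: Δp = 180 hPa = 18000 Pa, q̄ = 0.000627 kg/kg → 0.000627 × 18000 / 9.8 = 1.15 mm
PW = 11.49 + 3.93 + 1.37 + 0.58 + 1.15 = 18.52 ≈ 18.5 mm.
Rainfall = ε × PW = 0.44 × 18.5 = 8.1 mm.

PW ≈ 18.5 mm; rainfall ≈ 8.1 mm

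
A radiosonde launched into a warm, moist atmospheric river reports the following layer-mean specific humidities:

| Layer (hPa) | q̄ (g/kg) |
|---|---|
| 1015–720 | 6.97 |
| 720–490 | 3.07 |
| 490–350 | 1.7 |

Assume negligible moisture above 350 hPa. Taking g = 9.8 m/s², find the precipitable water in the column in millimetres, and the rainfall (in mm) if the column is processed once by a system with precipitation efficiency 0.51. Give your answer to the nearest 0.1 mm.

PW ≈ 30.6 mm; rainfall ≈ 15.6 mm

Precipitable water is the column-integrated vapour mass per unit area: PW = (1/g) Σ q̄ Δp, with q in kg/kg and Δp in Pa (1 kg/m² of water = 1 mm).
Layer 1015–720 hPa: Δp = 295 hPa = 29500 Pa, q̄ = 0.00697 kg/kg → 0.00697 × 29500 / 9.8 = 20.98 mm
Layer 720–490 hPa: Δp = 230 hPa = 23000 Pa, q̄ = 0.00307 kg/kg → 0.00307 × 23000 / 9.8 = 7.21 mm
Layer 490–350 hPa: Δp = 140 hPa = 14000 Pa, q̄ = 0.0017 kg/kg → 0.0017 × 14000 / 9.8 = 2.43 mm
PW = 20.98 + 7.21 + 2.43 = 30.62 ≈ 30.6 mm.
Rainfall = ε × PW = 0.51 × 30.6 = 15.6 mm.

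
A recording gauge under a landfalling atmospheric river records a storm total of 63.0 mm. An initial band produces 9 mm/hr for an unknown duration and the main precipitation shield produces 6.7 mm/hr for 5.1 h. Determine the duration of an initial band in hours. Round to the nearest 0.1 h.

duration ≈ 3.2 h

Known phases: 6.7 × 5.1 = 34.17 mm.
Remaining depth = 63.0 − 34.17 = 28.83 mm.
Duration = 28.83 / 9 = 3.2 h.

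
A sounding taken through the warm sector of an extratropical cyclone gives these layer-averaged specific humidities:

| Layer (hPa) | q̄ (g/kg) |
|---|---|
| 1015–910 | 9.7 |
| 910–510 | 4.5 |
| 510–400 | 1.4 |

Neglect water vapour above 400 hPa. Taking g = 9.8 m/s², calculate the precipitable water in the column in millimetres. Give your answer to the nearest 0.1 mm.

Precipitable water is the column-integrated vapour mass per unit area: PW = (1/g) Σ q̄ Δp, with q in kg/kg and Δp in Pa (1 kg/m² of water = 1 mm).
Layer 1015–910 hPa: Δp = 105 hPa = 10500 Pa, q̄ = 0.0097 kg/kg → 0.0097 × 10500 / 9.8 = 10.39 mm
Layer 910–510 hPa: Δp = 400 hPa = 40000 Pa, q̄ = 0.0045 kg/kg → 0.0045 × 40000 / 9.8 = 18.37 mm
Layer 510–400 hPa: Δp = 110 hPa = 11000 Pa, q̄ = 0.0014 kg/kg → 0.0014 × 11000 / 9.8 = 1.57 mm
PW = 10.39 + 18.37 + 1.57 = 30.33 ≈ 30.3 mm.

PW ≈ 30.3 mm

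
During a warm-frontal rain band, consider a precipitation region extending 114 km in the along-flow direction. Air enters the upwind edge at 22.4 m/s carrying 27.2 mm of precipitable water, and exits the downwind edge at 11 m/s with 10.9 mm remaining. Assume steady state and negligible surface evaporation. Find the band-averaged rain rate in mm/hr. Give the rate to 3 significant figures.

Column moisture flux per unit crosswind length is F = V × PW.
Inflow: F_in = 22.4 × 27.2 = 609.28 mm·m/s
Outflow: F_out = 11 × 10.9 = 119.9 mm·m/s
Steady-state rate R = (F_in − F_out)/L = (609.28 − 119.9) / 114000 m = 4.293e-03 mm/s.
R = 4.293e-03 × 3600 = 15.5 mm/hr.

R ≈ 15.5 mm/hr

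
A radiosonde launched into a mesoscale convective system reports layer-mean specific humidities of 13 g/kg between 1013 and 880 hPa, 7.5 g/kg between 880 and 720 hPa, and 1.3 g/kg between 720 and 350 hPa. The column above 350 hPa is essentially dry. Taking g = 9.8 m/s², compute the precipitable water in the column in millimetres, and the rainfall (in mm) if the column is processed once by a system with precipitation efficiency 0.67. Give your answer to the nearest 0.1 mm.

PW ≈ 34.8 mm; rainfall ≈ 23.3 mm

Precipitable water is the column-integrated vapour mass per unit area: PW = (1/g) Σ q̄ Δp, with q in kg/kg and Δp in Pa (1 kg/m² of water = 1 mm).
Layer 1013–880 hPa: Δp = 133 hPa = 13300 Pa, q̄ = 0.013 kg/kg → 0.013 × 13300 / 9.8 = 17.64 mm
Layer 880–720 hPa: Δp = 160 hPa = 16000 Pa, q̄ = 0.0075 kg/kg → 0.0075 × 16000 / 9.8 = 12.24 mm
Layer 720–350 hPa: Δp = 370 hPa = 37000 Pa, q̄ = 0.0013 kg/kg → 0.0013 × 37000 / 9.8 = 4.91 mm
PW = 17.64 + 12.24 + 4.91 = 34.79 ≈ 34.8 mm.
Rainfall = ε × PW = 0.67 × 34.8 = 23.3 mm.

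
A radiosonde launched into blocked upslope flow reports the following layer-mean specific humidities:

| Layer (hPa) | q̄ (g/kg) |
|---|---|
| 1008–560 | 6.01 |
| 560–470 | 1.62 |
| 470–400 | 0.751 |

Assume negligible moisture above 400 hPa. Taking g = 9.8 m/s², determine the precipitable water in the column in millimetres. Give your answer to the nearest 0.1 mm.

PW ≈ 29.5 mm

Precipitable water is the column-integrated vapour mass per unit area: PW = (1/g) Σ q̄ Δp, with q in kg/kg and Δp in Pa (1 kg/m² of water = 1 mm).
Layer 1008–560 hPa: Δp = 448 hPa = 44800 Pa, q̄ = 0.00601 kg/kg → 0.00601 × 44800 / 9.8 = 27.47 mm
Layer 560–470 hPa: Δp = 90 hPa = 9000 Pa, q̄ = 0.00162 kg/kg → 0.00162 × 9000 / 9.8 = 1.49 mm
Layer 470–400 hPa: Δp = 70 hPa = 7000 Pa, q̄ = 0.000751 kg/kg → 0.000751 × 7000 / 9.8 = 0.54 mm
PW = 27.47 + 1.49 + 0.54 = 29.50 ≈ 29.5 mm.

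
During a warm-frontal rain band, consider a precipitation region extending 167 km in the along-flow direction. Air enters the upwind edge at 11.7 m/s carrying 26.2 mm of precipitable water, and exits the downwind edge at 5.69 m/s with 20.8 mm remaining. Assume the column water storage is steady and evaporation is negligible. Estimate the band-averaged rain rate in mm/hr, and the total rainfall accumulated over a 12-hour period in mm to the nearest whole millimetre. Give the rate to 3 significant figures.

R ≈ 4.06 mm/hr; total ≈ 49 mm

Column moisture flux per unit crosswind length is F = V × PW.
Inflow: F_in = 11.7 × 26.2 = 306.54 mm·m/s
Outflow: F_out = 5.69 × 20.8 = 118.352 mm·m/s
Steady-state rate R = (F_in − F_out)/L = (306.54 − 118.352) / 167000 m = 1.127e-03 mm/s.
R = 1.127e-03 × 3600 = 4.06 mm/hr.
Over 12 h: total = 4.06 × 12 = 48.72 ≈ 49 mm.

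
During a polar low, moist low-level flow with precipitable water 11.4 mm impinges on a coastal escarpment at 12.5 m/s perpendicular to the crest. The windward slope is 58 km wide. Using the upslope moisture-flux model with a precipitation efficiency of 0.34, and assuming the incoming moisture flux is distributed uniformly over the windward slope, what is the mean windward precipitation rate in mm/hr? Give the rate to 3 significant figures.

Incoming column moisture flux per unit ridge length: F = V × PW = 12.5 × 11.4 = 142.5 mm·m/s.
Spread over the 58 km slope with efficiency ε = 0.34: R = ε·F/W = 0.34 × 142.5 / 58000 m = 8.353e-04 mm/s.
R = 8.353e-04 × 3600 = 3.01 mm/hr.

R ≈ 3.01 mm/hr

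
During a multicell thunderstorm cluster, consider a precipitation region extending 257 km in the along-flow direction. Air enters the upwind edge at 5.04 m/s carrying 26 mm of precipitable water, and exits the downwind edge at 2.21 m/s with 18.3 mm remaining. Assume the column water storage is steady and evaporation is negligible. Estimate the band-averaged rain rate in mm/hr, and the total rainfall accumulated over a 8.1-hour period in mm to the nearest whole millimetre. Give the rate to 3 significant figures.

R ≈ 1.27 mm/hr; total ≈ 10 mm

Column moisture flux per unit crosswind length is F = V × PW.
Inflow: F_in = 5.04 × 26 = 131.04 mm·m/s
Outflow: F_out = 2.21 × 18.3 = 40.443 mm·m/s
Steady-state rate R = (F_in − F_out)/L = (131.04 − 40.443) / 257000 m = 3.525e-04 mm/s.
R = 3.525e-04 × 3600 = 1.27 mm/hr.
Over 8.1 h: total = 1.27 × 8.1 = 10.287 ≈ 10 mm.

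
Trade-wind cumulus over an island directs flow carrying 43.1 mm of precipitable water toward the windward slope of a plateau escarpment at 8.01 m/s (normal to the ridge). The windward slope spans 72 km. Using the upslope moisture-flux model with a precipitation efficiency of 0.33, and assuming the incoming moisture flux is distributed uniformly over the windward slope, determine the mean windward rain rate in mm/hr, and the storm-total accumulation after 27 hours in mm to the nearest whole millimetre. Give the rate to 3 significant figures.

Incoming column moisture flux per unit ridge length: F = V × PW = 8.01 × 43.1 = 345.231 mm·m/s.
Spread over the 72 km slope with efficiency ε = 0.33: R = ε·F/W = 0.33 × 345.231 / 72000 m = 1.582e-03 mm/s.
R = 1.582e-03 × 3600 = 5.70 mm/hr.
Over 27 h: total = 5.70 × 27 = 153.9 ≈ 154 mm.

R ≈ 5.70 mm/hr; total ≈ 154 mm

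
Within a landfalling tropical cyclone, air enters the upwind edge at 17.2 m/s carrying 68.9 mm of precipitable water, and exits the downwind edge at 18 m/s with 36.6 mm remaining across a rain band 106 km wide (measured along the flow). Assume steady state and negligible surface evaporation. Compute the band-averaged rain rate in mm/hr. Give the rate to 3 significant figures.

R ≈ 17.9 mm/hr

Column moisture flux per unit crosswind length is F = V × PW.
Inflow: F_in = 17.2 × 68.9 = 1185.08 mm·m/s
Outflow: F_out = 18 × 36.6 = 658.8 mm·m/s
Steady-state rate R = (F_in − F_out)/L = (1185.08 − 658.8) / 106000 m = 4.965e-03 mm/s.
R = 4.965e-03 × 3600 = 17.9 mm/hr.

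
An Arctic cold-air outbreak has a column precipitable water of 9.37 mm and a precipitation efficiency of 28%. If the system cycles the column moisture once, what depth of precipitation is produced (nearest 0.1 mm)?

precipitation ≈ 2.6 mm

Precipitation = ε × PW = 0.28 × 9.37 = 2.6 mm.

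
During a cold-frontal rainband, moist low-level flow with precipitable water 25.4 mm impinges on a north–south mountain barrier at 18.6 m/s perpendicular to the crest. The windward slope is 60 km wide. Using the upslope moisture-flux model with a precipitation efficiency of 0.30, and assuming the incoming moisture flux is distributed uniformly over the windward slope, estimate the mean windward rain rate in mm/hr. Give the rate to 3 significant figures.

R ≈ 8.50 mm/hr

Incoming column moisture flux per unit ridge length: F = V × PW = 18.6 × 25.4 = 472.44 mm·m/s.
Spread over the 60 km slope with efficiency ε = 0.30: R = ε·F/W = 0.30 × 472.44 / 60000 m = 2.362e-03 mm/s.
R = 2.362e-03 × 3600 = 8.50 mm/hr.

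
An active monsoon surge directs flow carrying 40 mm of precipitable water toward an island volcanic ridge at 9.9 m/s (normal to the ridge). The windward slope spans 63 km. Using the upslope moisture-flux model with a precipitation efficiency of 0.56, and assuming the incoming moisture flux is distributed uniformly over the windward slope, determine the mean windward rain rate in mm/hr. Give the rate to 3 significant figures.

Incoming column moisture flux per unit ridge length: F = V × PW = 9.9 × 40 = 396 mm·m/s.
Spread over the 63 km slope with efficiency ε = 0.56: R = ε·F/W = 0.56 × 396 / 63000 m = 3.520e-03 mm/s.
R = 3.520e-03 × 3600 = 12.7 mm/hr.

R ≈ 12.7 mm/hr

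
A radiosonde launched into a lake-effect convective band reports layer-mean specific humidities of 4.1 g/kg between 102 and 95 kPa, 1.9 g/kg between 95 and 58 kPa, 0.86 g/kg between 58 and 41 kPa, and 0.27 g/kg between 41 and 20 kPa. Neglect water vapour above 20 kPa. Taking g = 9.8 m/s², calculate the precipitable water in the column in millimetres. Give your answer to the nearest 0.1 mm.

Precipitable water is the column-integrated vapour mass per unit area: PW = (1/g) Σ q̄ Δp, with q in kg/kg and Δp in Pa (1 kg/m² of water = 1 mm).
Layer 102–95 kPa: Δp = 70 hPa = 7000 Pa, q̄ = 0.0041 kg/kg → 0.0041 × 7000 / 9.8 = 2.93 mm
Layer 95–58 kPa: Δp = 370 hPa = 37000 Pa, q̄ = 0.0019 kg/kg → 0.0019 × 37000 / 9.8 = 7.17 mm
Layer 58–41 kPa: Δp = 170 hPa = 17000 Pa, q̄ = 0.00086 kg/kg → 0.00086 × 17000 / 9.8 = 1.49 mm
Layer 41–20 kPa: Δp = 210 hPa = 21000 Pa, q̄ = 0.00027 kg/kg → 0.00027 × 21000 / 9.8 = 0.58 mm
PW = 2.93 + 7.17 + 1.49 + 0.58 = 12.17 ≈ 12.2 mm.

PW ≈ 12.2 mm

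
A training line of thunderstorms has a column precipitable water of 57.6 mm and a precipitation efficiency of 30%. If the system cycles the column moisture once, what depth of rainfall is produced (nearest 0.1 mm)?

Rainfall = ε × PW = 0.30 × 57.6 = 17.3 mm.

rainfall ≈ 17.3 mm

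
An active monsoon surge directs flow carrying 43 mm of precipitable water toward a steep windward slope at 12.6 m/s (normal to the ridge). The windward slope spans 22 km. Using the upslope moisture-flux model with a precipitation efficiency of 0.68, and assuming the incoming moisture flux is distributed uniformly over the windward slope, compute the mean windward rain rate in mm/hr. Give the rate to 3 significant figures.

R ≈ 60.3 mm/hr

Incoming column moisture flux per unit ridge length: F = V × PW = 12.6 × 43 = 541.8 mm·m/s.
Spread over the 22 km slope with efficiency ε = 0.68: R = ε·F/W = 0.68 × 541.8 / 22000 m = 1.675e-02 mm/s.
R = 1.675e-02 × 3600 = 60.3 mm/hr.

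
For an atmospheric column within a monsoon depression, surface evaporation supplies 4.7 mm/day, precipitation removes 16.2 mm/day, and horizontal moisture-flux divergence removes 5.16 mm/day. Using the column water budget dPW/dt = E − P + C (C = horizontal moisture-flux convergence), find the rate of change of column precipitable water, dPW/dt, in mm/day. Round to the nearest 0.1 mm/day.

dPW/dt = E − P + C = 4.7 − 16.2 + (-5.16) = -16.7 mm/day.

dPW/dt ≈ -16.7 mm/day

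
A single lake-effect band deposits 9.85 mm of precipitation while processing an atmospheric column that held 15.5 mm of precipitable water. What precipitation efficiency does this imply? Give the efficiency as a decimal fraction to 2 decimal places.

ε = precipitation / PW = 9.85 / 15.5 = 0.64.

ε ≈ 0.64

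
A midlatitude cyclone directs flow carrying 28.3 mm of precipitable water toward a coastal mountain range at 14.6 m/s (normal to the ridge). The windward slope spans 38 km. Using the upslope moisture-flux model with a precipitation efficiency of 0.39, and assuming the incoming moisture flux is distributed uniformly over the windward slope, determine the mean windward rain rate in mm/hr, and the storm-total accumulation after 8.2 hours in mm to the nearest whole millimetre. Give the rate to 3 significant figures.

Incoming column moisture flux per unit ridge length: F = V × PW = 14.6 × 28.3 = 413.18 mm·m/s.
Spread over the 38 km slope with efficiency ε = 0.39: R = ε·F/W = 0.39 × 413.18 / 38000 m = 4.241e-03 mm/s.
R = 4.241e-03 × 3600 = 15.3 mm/hr.
Over 8.2 h: total = 15.3 × 8.2 = 125.46 ≈ 125 mm.

R ≈ 15.3 mm/hr; total ≈ 125 mm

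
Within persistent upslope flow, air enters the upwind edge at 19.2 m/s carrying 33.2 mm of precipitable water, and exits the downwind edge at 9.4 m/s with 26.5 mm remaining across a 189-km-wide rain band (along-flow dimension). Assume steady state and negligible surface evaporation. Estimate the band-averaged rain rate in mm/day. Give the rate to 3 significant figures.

Column moisture flux per unit crosswind length is F = V × PW.
Inflow: F_in = 19.2 × 33.2 = 637.44 mm·m/s
Outflow: F_out = 9.4 × 26.5 = 249.1 mm·m/s
Steady-state rate R = (F_in − F_out)/L = (637.44 − 249.1) / 189000 m = 2.055e-03 mm/s.
R = 2.055e-03 × 3600 × 24 = 178 mm/day.

R ≈ 178 mm/day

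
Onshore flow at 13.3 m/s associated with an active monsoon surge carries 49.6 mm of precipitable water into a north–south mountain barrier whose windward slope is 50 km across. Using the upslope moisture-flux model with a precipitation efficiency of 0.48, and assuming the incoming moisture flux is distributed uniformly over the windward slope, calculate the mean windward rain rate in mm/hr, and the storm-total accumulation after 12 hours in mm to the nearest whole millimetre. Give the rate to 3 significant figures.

Incoming column moisture flux per unit ridge length: F = V × PW = 13.3 × 49.6 = 659.68 mm·m/s.
Spread over the 50 km slope with efficiency ε = 0.48: R = ε·F/W = 0.48 × 659.68 / 50000 m = 6.333e-03 mm/s.
R = 6.333e-03 × 3600 = 22.8 mm/hr.
Over 12 h: total = 22.8 × 12 = 273.6 ≈ 274 mm.

R ≈ 22.8 mm/hr; total ≈ 274 mm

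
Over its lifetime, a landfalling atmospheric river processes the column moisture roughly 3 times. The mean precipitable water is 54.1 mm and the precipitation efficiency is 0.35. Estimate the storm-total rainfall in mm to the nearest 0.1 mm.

Each cycle deposits ε × PW = 0.35 × 54.1 = 18.935 mm.
Over 3 cycles: 3 × 18.935 = 56.8 mm.

rainfall ≈ 56.8 mm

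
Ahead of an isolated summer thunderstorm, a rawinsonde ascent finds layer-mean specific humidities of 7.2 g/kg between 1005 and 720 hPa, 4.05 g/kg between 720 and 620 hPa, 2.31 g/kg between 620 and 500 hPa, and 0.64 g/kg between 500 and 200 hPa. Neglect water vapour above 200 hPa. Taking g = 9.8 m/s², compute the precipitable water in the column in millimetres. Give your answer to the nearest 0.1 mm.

Precipitable water is the column-integrated vapour mass per unit area: PW = (1/g) Σ q̄ Δp, with q in kg/kg and Δp in Pa (1 kg/m² of water = 1 mm).
Layer 1005–720 hPa: Δp = 285 hPa = 28500 Pa, q̄ = 0.0072 kg/kg → 0.0072 × 28500 / 9.8 = 20.94 mm
Layer 720–620 hPa: Δp = 100 hPa = 10000 Pa, q̄ = 0.00405 kg/kg → 0.00405 × 10000 / 9.8 = 4.13 mm
Layer 620–500 hPa: Δp = 120 hPa = 12000 Pa, q̄ = 0.00231 kg/kg → 0.00231 × 12000 / 9.8 = 2.83 mm
Layer 500–200 hPa: Δp = 300 hPa = 30000 Pa, q̄ = 0.00064 kg/kg → 0.00064 × 30000 / 9.8 = 1.96 mm
PW = 20.94 + 4.13 + 2.83 + 1.96 = 29.86 ≈ 29.9 mm.

PW ≈ 29.9 mm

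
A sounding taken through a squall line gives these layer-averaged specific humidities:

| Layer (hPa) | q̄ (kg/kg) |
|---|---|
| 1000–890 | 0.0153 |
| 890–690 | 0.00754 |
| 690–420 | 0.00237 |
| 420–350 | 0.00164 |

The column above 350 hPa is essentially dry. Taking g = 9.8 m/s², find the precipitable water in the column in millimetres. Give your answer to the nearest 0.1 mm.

PW ≈ 40.3 mm

Precipitable water is the column-integrated vapour mass per unit area: PW = (1/g) Σ q̄ Δp, with q in kg/kg and Δp in Pa (1 kg/m² of water = 1 mm).
Layer 1000–890 hPa: Δp = 110 hPa = 11000 Pa, q̄ = 0.0153 kg/kg → 0.0153 × 11000 / 9.8 = 17.17 mm
Layer 890–690 hPa: Δp = 200 hPa = 20000 Pa, q̄ = 0.00754 kg/kg → 0.00754 × 20000 / 9.8 = 15.39 mm
Layer 690–420 hPa: Δp = 270 hPa = 27000 Pa, q̄ = 0.00237 kg/kg → 0.00237 × 27000 / 9.8 = 6.53 mm
Layer 420–350 hPa: Δp = 70 hPa = 7000 Pa, q̄ = 0.00164 kg/kg → 0.00164 × 7000 / 9.8 = 1.17 mm
PW = 17.17 + 15.39 + 6.53 + 1.17 = 40.26 ≈ 40.3 mm.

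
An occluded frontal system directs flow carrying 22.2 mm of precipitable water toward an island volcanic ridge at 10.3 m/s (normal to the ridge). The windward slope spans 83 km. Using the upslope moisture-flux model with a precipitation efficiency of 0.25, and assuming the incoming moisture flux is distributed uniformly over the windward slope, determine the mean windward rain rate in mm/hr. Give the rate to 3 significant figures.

R ≈ 2.48 mm/hr

Incoming column moisture flux per unit ridge length: F = V × PW = 10.3 × 22.2 = 228.66 mm·m/s.
Spread over the 83 km slope with efficiency ε = 0.25: R = ε·F/W = 0.25 × 228.66 / 83000 m = 6.887e-04 mm/s.
R = 6.887e-04 × 3600 = 2.48 mm/hr.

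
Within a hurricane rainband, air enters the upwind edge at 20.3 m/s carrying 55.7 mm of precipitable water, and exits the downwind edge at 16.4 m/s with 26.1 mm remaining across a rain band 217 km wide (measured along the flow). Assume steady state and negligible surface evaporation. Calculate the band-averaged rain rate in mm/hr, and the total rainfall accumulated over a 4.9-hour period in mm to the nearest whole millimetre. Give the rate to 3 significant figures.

R ≈ 11.7 mm/hr; total ≈ 57 mm

Column moisture flux per unit crosswind length is F = V × PW.
Inflow: F_in = 20.3 × 55.7 = 1130.71 mm·m/s
Outflow: F_out = 16.4 × 26.1 = 428.04 mm·m/s
Steady-state rate R = (F_in − F_out)/L = (1130.71 − 428.04) / 217000 m = 3.238e-03 mm/s.
R = 3.238e-03 × 3600 = 11.7 mm/hr.
Over 4.9 h: total = 11.7 × 4.9 = 57.33 ≈ 57 mm.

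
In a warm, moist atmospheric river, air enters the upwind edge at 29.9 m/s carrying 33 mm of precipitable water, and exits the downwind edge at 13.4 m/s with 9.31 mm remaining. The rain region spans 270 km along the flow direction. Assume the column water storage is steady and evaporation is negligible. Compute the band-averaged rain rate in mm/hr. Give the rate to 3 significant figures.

R ≈ 11.5 mm/hr

Column moisture flux per unit crosswind length is F = V × PW.
Inflow: F_in = 29.9 × 33 = 986.7 mm·m/s
Outflow: F_out = 13.4 × 9.31 = 124.754 mm·m/s
Steady-state rate R = (F_in − F_out)/L = (986.7 − 124.754) / 270000 m = 3.192e-03 mm/s.
R = 3.192e-03 × 3600 = 11.5 mm/hr.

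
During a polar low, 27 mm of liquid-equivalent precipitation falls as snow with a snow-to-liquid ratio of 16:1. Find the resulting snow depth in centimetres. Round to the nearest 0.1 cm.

Snow depth = liquid × ratio = 27 mm × 16 = 432 mm = 43.2 cm.

snow depth ≈ 43.2 cm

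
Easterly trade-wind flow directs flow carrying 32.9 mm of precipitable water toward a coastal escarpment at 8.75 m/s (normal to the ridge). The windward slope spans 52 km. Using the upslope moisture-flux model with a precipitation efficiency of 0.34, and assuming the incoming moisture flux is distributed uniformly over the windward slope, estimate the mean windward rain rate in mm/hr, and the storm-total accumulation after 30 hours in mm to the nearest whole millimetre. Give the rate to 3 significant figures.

Incoming column moisture flux per unit ridge length: F = V × PW = 8.75 × 32.9 = 287.875 mm·m/s.
Spread over the 52 km slope with efficiency ε = 0.34: R = ε·F/W = 0.34 × 287.875 / 52000 m = 1.882e-03 mm/s.
R = 1.882e-03 × 3600 = 6.78 mm/hr.
Over 30 h: total = 6.78 × 30 = 203.4 ≈ 203 mm.

R ≈ 6.78 mm/hr; total ≈ 203 mm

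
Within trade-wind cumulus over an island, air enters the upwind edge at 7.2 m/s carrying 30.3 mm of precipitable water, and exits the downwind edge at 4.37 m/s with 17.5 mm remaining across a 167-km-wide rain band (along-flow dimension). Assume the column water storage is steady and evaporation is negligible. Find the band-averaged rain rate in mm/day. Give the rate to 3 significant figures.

Column moisture flux per unit crosswind length is F = V × PW.
Inflow: F_in = 7.2 × 30.3 = 218.16 mm·m/s
Outflow: F_out = 4.37 × 17.5 = 76.475 mm·m/s
Steady-state rate R = (F_in − F_out)/L = (218.16 − 76.475) / 167000 m = 8.484e-04 mm/s.
R = 8.484e-04 × 3600 × 24 = 73.3 mm/day.

R ≈ 73.3 mm/day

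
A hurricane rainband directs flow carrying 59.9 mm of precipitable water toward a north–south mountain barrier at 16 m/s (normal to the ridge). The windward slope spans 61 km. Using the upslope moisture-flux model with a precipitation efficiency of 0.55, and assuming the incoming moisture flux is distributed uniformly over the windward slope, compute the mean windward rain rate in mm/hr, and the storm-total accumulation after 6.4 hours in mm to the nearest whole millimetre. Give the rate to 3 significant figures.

Incoming column moisture flux per unit ridge length: F = V × PW = 16 × 59.9 = 958.4 mm·m/s.
Spread over the 61 km slope with efficiency ε = 0.55: R = ε·F/W = 0.55 × 958.4 / 61000 m = 8.641e-03 mm/s.
R = 8.641e-03 × 3600 = 31.1 mm/hr.
Over 6.4 h: total = 31.1 × 6.4 = 199.04 ≈ 199 mm.

R ≈ 31.1 mm/hr; total ≈ 199 mm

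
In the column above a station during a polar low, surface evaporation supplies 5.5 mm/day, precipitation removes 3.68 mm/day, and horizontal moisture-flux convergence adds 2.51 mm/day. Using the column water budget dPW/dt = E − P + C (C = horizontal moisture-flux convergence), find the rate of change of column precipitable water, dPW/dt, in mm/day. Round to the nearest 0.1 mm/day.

dPW/dt ≈ 4.3 mm/day

dPW/dt = E − P + C = 5.5 − 3.68 + (2.51) = 4.3 mm/day.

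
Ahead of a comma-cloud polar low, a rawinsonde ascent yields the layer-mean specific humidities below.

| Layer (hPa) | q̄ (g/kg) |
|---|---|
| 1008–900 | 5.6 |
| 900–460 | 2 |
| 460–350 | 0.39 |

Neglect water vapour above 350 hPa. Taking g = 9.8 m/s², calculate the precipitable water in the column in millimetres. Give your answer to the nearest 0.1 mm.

PW ≈ 15.6 mm

Precipitable water is the column-integrated vapour mass per unit area: PW = (1/g) Σ q̄ Δp, with q in kg/kg and Δp in Pa (1 kg/m² of water = 1 mm).
Layer 1008–900 hPa: Δp = 108 hPa = 10800 Pa, q̄ = 0.0056 kg/kg → 0.0056 × 10800 / 9.8 = 6.17 mm
Layer 900–460 hPa: Δp = 440 hPa = 44000 Pa, q̄ = 0.002 kg/kg → 0.002 × 44000 / 9.8 = 8.98 mm
Layer 460–350 hPa: Δp = 110 hPa = 11000 Pa, q̄ = 0.00039 kg/kg → 0.00039 × 11000 / 9.8 = 0.44 mm
PW = 6.17 + 8.98 + 0.44 = 15.59 ≈ 15.6 mm.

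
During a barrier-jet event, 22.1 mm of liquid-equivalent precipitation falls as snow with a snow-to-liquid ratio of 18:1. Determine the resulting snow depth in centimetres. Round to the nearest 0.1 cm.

Snow depth = liquid × ratio = 22.1 mm × 18 = 397.8 mm = 39.8 cm.

snow depth ≈ 39.8 cm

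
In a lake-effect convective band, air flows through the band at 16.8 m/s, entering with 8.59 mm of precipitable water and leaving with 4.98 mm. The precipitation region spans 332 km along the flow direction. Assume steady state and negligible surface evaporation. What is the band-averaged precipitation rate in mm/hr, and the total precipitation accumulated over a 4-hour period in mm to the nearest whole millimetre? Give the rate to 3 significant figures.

R ≈ 0.658 mm/hr; total ≈ 3 mm

Column moisture flux per unit crosswind length is F = V × PW.
Inflow: F_in = 16.8 × 8.59 = 144.312 mm·m/s
Outflow: F_out = 16.8 × 4.98 = 83.664 mm·m/s
Steady-state rate R = (F_in − F_out)/L = (144.312 − 83.664) / 332000 m = 1.827e-04 mm/s.
R = 1.827e-04 × 3600 = 0.658 mm/hr.
Over 4 h: total = 0.658 × 4 = 2.632 ≈ 3 mm.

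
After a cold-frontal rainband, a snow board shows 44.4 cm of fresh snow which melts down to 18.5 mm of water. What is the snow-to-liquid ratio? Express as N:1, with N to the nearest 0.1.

Ratio = snow depth / SWE = 444 mm / 18.5 mm = 24.0, i.e. 24.0:1.

ratio ≈ 24.0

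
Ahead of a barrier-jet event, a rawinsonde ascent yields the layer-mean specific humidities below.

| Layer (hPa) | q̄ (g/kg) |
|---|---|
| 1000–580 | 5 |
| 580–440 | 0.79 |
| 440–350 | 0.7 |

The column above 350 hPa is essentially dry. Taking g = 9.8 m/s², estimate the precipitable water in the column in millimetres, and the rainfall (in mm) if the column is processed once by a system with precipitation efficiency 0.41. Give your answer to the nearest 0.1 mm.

Precipitable water is the column-integrated vapour mass per unit area: PW = (1/g) Σ q̄ Δp, with q in kg/kg and Δp in Pa (1 kg/m² of water = 1 mm).
Layer 1000–580 hPa: Δp = 420 hPa = 42000 Pa, q̄ = 0.005 kg/kg → 0.005 × 42000 / 9.8 = 21.43 mm
Layer 580–440 hPa: Δp = 140 hPa = 14000 Pa, q̄ = 0.00079 kg/kg → 0.00079 × 14000 / 9.8 = 1.13 mm
Layer 440–350 hPa: Δp = 90 hPa = 9000 Pa, q̄ = 0.0007 kg/kg → 0.0007 × 9000 / 9.8 = 0.64 mm
PW = 21.43 + 1.13 + 0.64 = 23.20 ≈ 23.2 mm.
Rainfall = ε × PW = 0.41 × 23.2 = 9.5 mm.

PW ≈ 23.2 mm; rainfall ≈ 9.5 mm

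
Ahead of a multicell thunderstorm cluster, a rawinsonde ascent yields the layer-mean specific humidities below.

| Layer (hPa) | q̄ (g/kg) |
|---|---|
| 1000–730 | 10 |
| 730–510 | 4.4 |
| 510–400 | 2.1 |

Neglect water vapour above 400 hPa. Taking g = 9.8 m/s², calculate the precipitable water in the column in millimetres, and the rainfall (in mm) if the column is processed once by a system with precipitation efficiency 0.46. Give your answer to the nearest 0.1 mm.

PW ≈ 39.8 mm; rainfall ≈ 18.3 mm

Precipitable water is the column-integrated vapour mass per unit area: PW = (1/g) Σ q̄ Δp, with q in kg/kg and Δp in Pa (1 kg/m² of water = 1 mm).
Layer 1000–730 hPa: Δp = 270 hPa = 27000 Pa, q̄ = 0.01 kg/kg → 0.01 × 27000 / 9.8 = 27.55 mm
Layer 730–510 hPa: Δp = 220 hPa = 22000 Pa, q̄ = 0.0044 kg/kg → 0.0044 × 22000 / 9.8 = 9.88 mm
Layer 510–400 hPa: Δp = 110 hPa = 11000 Pa, q̄ = 0.0021 kg/kg → 0.0021 × 11000 / 9.8 = 2.36 mm
PW = 27.55 + 9.88 + 2.36 = 39.79 ≈ 39.8 mm.
Rainfall = ε × PW = 0.46 × 39.8 = 18.3 mm.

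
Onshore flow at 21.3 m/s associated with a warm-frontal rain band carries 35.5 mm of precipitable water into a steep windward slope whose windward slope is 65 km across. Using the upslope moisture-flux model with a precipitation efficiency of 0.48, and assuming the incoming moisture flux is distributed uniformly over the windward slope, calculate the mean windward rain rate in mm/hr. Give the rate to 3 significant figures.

R ≈ 20.1 mm/hr

Incoming column moisture flux per unit ridge length: F = V × PW = 21.3 × 35.5 = 756.15 mm·m/s.
Spread over the 65 km slope with efficiency ε = 0.48: R = ε·F/W = 0.48 × 756.15 / 65000 m = 5.584e-03 mm/s.
R = 5.584e-03 × 3600 = 20.1 mm/hr.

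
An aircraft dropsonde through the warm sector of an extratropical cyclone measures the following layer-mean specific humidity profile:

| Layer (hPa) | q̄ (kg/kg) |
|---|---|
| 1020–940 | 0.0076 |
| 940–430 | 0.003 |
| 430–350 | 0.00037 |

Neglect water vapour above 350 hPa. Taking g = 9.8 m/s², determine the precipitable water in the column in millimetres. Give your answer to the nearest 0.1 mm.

PW ≈ 22.1 mm

Precipitable water is the column-integrated vapour mass per unit area: PW = (1/g) Σ q̄ Δp, with q in kg/kg and Δp in Pa (1 kg/m² of water = 1 mm).
Layer 1020–940 hPa: Δp = 80 hPa = 8000 Pa, q̄ = 0.0076 kg/kg → 0.0076 × 8000 / 9.8 = 6.20 mm
Layer 940–430 hPa: Δp = 510 hPa = 51000 Pa, q̄ = 0.003 kg/kg → 0.003 × 51000 / 9.8 = 15.61 mm
Layer 430–350 hPa: Δp = 80 hPa = 8000 Pa, q̄ = 0.00037 kg/kg → 0.00037 × 8000 / 9.8 = 0.30 mm
PW = 6.20 + 15.61 + 0.30 = 22.11 ≈ 22.1 mm.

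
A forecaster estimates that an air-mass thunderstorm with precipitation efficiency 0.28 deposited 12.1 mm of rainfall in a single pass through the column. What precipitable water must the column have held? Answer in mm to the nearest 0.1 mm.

PW ≈ 43.2 mm

PW = rainfall / ε = 12.1 / 0.28 = 43.2 mm.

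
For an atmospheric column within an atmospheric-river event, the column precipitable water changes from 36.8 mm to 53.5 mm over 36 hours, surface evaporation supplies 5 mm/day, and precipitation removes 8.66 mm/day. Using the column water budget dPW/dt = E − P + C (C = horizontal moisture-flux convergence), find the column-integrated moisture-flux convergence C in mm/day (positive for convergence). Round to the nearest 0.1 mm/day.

dPW/dt = (53.5 − 36.8) mm / (36/24 day) = +11.133 mm/day.
C = dPW/dt − E + P = (+11.133) − 5 + 8.66 = 14.8 mm/day.

C ≈ 14.8 mm/day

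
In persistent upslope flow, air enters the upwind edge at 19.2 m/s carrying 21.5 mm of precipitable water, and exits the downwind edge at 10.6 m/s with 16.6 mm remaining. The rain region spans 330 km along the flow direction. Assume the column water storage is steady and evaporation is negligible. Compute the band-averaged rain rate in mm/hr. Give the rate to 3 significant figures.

Column moisture flux per unit crosswind length is F = V × PW.
Inflow: F_in = 19.2 × 21.5 = 412.8 mm·m/s
Outflow: F_out = 10.6 × 16.6 = 175.96 mm·m/s
Steady-state rate R = (F_in − F_out)/L = (412.8 − 175.96) / 330000 m = 7.177e-04 mm/s.
R = 7.177e-04 × 3600 = 2.58 mm/hr.

R ≈ 2.58 mm/hr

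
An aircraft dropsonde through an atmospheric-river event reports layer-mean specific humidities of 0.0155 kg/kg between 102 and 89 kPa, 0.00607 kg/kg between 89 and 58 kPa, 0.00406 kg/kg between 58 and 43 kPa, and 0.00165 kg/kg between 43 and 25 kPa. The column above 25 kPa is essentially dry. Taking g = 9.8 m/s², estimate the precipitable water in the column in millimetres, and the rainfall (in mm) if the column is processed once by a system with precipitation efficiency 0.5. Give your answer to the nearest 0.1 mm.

Precipitable water is the column-integrated vapour mass per unit area: PW = (1/g) Σ q̄ Δp, with q in kg/kg and Δp in Pa (1 kg/m² of water = 1 mm).
Layer 102–89 kPa: Δp = 130 hPa = 13000 Pa, q̄ = 0.0155 kg/kg → 0.0155 × 13000 / 9.8 = 20.56 mm
Layer 89–58 kPa: Δp = 310 hPa = 31000 Pa, q̄ = 0.00607 kg/kg → 0.00607 × 31000 / 9.8 = 19.20 mm
Layer 58–43 kPa: Δp = 150 hPa = 15000 Pa, q̄ = 0.00406 kg/kg → 0.00406 × 15000 / 9.8 = 6.21 mm
Layer 43–25 kPa: Δp = 180 hPa = 18000 Pa, q̄ = 0.00165 kg/kg → 0.00165 × 18000 / 9.8 = 3.03 mm
PW = 20.56 + 19.20 + 6.21 + 3.03 = 49.00 ≈ 49.0 mm.
Rainfall = ε × PW = 0.5 × 49.0 = 24.5 mm.

PW ≈ 49.0 mm; rainfall ≈ 24.5 mm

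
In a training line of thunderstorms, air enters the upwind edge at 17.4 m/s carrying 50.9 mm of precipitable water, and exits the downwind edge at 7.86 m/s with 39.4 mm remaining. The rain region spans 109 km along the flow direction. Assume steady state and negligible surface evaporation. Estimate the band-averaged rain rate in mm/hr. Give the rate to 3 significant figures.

Column moisture flux per unit crosswind length is F = V × PW.
Inflow: F_in = 17.4 × 50.9 = 885.66 mm·m/s
Outflow: F_out = 7.86 × 39.4 = 309.684 mm·m/s
Steady-state rate R = (F_in − F_out)/L = (885.66 − 309.684) / 109000 m = 5.284e-03 mm/s.
R = 5.284e-03 × 3600 = 19.0 mm/hr.

R ≈ 19.0 mm/hr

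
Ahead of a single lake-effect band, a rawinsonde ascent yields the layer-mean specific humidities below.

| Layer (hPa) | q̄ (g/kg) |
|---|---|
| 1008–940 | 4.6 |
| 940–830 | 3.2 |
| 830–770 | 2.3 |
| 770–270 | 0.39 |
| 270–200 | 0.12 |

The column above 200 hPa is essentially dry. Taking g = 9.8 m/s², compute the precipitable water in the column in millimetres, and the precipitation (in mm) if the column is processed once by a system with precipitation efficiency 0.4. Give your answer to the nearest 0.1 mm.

PW ≈ 10.3 mm; precipitation ≈ 4.1 mm

Precipitable water is the column-integrated vapour mass per unit area: PW = (1/g) Σ q̄ Δp, with q in kg/kg and Δp in Pa (1 kg/m² of water = 1 mm).
Layer 1008–940 hPa: Δp = 68 hPa = 6800 Pa, q̄ = 0.0046 kg/kg → 0.0046 × 6800 / 9.8 = 3.19 mm
Layer 940–830 hPa: Δp = 110 hPa = 11000 Pa, q̄ = 0.0032 kg/kg → 0.0032 × 11000 / 9.8 = 3.59 mm
Layer 830–770 hPa: Δp = 60 hPa = 6000 Pa, q̄ = 0.0023 kg/kg → 0.0023 × 6000 / 9.8 = 1.41 mm
Layer 770–270 hPa: Δp = 500 hPa = 50000 Pa, q̄ = 0.00039 kg/kg → 0.00039 × 50000 / 9.8 = 1.99 mm
Layer 270–200 hPa: Δp = 70 hPa = 7000 Pa, q̄ = 0.00012 kg/kg → 0.00012 × 7000 / 9.8 = 0.09 mm
PW = 3.19 + 3.59 + 1.41 + 1.99 + 0.09 = 10.27 ≈ 10.3 mm.
Precipitation = ε × PW = 0.4 × 10.3 = 4.1 mm.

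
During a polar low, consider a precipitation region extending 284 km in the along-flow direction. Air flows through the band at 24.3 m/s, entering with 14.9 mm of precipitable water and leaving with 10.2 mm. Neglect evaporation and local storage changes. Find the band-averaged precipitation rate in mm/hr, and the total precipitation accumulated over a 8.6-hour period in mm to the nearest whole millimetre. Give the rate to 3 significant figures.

R ≈ 1.45 mm/hr; total ≈ 12 mm

Column moisture flux per unit crosswind length is F = V × PW.
Inflow: F_in = 24.3 × 14.9 = 362.07 mm·m/s
Outflow: F_out = 24.3 × 10.2 = 247.86 mm·m/s
Steady-state rate R = (F_in − F_out)/L = (362.07 − 247.86) / 284000 m = 4.021e-04 mm/s.
R = 4.021e-04 × 3600 = 1.45 mm/hr.
Over 8.6 h: total = 1.45 × 8.6 = 12.47 ≈ 12 mm.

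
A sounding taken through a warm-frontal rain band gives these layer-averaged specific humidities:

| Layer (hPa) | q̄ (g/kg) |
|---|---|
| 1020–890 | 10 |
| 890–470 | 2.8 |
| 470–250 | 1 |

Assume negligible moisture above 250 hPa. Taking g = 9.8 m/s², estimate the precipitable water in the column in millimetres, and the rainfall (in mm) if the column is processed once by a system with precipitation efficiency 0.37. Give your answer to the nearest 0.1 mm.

Precipitable water is the column-integrated vapour mass per unit area: PW = (1/g) Σ q̄ Δp, with q in kg/kg and Δp in Pa (1 kg/m² of water = 1 mm).
Layer 1020–890 hPa: Δp = 130 hPa = 13000 Pa, q̄ = 0.01 kg/kg → 0.01 × 13000 / 9.8 = 13.27 mm
Layer 890–470 hPa: Δp = 420 hPa = 42000 Pa, q̄ = 0.0028 kg/kg → 0.0028 × 42000 / 9.8 = 12.00 mm
Layer 470–250 hPa: Δp = 220 hPa = 22000 Pa, q̄ = 0.001 kg/kg → 0.001 × 22000 / 9.8 = 2.24 mm
PW = 13.27 + 12.00 + 2.24 = 27.51 ≈ 27.5 mm.
Rainfall = ε × PW = 0.37 × 27.5 = 10.2 mm.

PW ≈ 27.5 mm; rainfall ≈ 10.2 mm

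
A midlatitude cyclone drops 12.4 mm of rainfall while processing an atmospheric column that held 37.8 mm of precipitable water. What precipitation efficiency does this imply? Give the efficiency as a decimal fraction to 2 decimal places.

ε ≈ 0.33

ε = rainfall / PW = 12.4 / 37.8 = 0.33.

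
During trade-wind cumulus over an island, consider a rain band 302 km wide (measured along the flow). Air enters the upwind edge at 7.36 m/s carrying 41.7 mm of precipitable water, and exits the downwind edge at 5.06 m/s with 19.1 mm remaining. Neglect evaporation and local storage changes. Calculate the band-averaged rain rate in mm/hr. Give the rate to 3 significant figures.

R ≈ 2.51 mm/hr

Column moisture flux per unit crosswind length is F = V × PW.
Inflow: F_in = 7.36 × 41.7 = 306.912 mm·m/s
Outflow: F_out = 5.06 × 19.1 = 96.646 mm·m/s
Steady-state rate R = (F_in − F_out)/L = (306.912 − 96.646) / 302000 m = 6.962e-04 mm/s.
R = 6.962e-04 × 3600 = 2.51 mm/hr.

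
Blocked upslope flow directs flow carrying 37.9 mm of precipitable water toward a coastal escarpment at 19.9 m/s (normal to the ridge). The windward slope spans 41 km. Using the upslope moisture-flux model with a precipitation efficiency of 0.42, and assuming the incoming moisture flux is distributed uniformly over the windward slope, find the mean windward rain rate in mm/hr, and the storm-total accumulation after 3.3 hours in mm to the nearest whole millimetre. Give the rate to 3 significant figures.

Incoming column moisture flux per unit ridge length: F = V × PW = 19.9 × 37.9 = 754.21 mm·m/s.
Spread over the 41 km slope with efficiency ε = 0.42: R = ε·F/W = 0.42 × 754.21 / 41000 m = 7.726e-03 mm/s.
R = 7.726e-03 × 3600 = 27.8 mm/hr.
Over 3.3 h: total = 27.8 × 3.3 = 91.74 ≈ 92 mm.

R ≈ 27.8 mm/hr; total ≈ 92 mm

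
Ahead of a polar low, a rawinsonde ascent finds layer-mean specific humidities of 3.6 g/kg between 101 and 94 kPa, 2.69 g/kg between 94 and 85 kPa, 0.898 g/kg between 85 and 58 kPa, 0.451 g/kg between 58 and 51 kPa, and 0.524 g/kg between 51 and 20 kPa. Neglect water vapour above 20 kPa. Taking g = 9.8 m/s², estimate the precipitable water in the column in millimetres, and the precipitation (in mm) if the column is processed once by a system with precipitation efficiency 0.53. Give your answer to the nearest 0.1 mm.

PW ≈ 9.5 mm; precipitation ≈ 5.0 mm

Precipitable water is the column-integrated vapour mass per unit area: PW = (1/g) Σ q̄ Δp, with q in kg/kg and Δp in Pa (1 kg/m² of water = 1 mm).
Layer 101–94 kPa: Δp = 70 hPa = 7000 Pa, q̄ = 0.0036 kg/kg → 0.0036 × 7000 / 9.8 = 2.57 mm
Layer 94–85 kPa: Δp = 90 hPa = 9000 Pa, q̄ = 0.00269 kg/kg → 0.00269 × 9000 / 9.8 = 2.47 mm
Layer 85–58 kPa: Δp = 270 hPa = 27000 Pa, q̄ = 0.000898 kg/kg → 0.000898 × 27000 / 9.8 = 2.47 mm
Layer 58–51 kPa: Δp = 70 hPa = 7000 Pa, q̄ = 0.000451 kg/kg → 0.000451 × 7000 / 9.8 = 0.32 mm
Layer 51–20 kPa: Δp = 310 hPa = 31000 Pa, q̄ = 0.000524 kg/kg → 0.000524 × 31000 / 9.8 = 1.66 mm
PW = 2.57 + 2.47 + 2.47 + 0.32 + 1.66 = 9.49 ≈ 9.5 mm.
Precipitation = ε × PW = 0.53 × 9.5 = 5.0 mm.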